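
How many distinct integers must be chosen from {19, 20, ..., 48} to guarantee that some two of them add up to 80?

23

A set avoiding the sum 80 can contain at most one of each pair {x, 80−x}, plus the 14 elements whose complement lies outside the range or equal to its own complement.
The integers 19, …, 40 (22 of them) are such a set: any two sum to at least 19+20 = 39 and at most 39+40 = 79 < 80.
Any 23rd integer completes one of the 8 pairs, so 23 choices force a sum of 80.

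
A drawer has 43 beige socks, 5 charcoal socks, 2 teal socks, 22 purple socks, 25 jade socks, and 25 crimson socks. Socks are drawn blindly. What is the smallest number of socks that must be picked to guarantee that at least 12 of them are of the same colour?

By pigeonhole, put each drawn sock into a box by colour. The largest draw with every box below 12 takes min(count, 11) from each colour; colours with fewer than 11 contribute all they have.
Σ min(cᵢ, 11) = 11 + 5 + 2 + 11 + 11 + 11 = 51.
Draw number 51 + 1 = 52 must push one box to 12.

52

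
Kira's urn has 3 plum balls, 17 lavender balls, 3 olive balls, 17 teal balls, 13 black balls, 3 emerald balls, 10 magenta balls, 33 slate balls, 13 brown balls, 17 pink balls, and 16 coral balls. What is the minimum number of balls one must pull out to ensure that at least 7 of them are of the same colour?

By the pigeonhole principle, put each drawn ball into a box by colour. The largest draw with every box below 7 takes min(count, 6) from each colour; colours with fewer than 6 contribute all they have.
Σ min(cᵢ, 6) = 3 + 6 + 3 + 6 + 6 + 3 + 6 + 6 + 6 + 6 + 6 = 57.
Draw number 57 + 1 = 58 must push one box to 7.

58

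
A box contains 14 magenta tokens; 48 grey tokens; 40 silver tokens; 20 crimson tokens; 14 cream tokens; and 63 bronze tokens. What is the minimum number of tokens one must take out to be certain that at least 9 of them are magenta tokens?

In the worst case for collecting magenta tokens, every non-magenta token comes out first.
There are 48 + 40 + 20 + 14 + 63 = 185 non-magenta tokens altogether.
After those, each further token must be magenta, so 185 + 9 = 194 draws guarantee 9 magenta tokens.

194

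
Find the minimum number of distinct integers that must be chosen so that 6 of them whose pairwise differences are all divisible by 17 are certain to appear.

Integers whose pairwise differences are multiples of 17 are exactly those sharing a remainder mod 17. Pigeonhole: the 17 residue classes mod 17 are the pigeonholes.
With 85 integers one could put 5 in each residue class and have no class reach 6.
The 86th integer pushes some class to 6, so 17·5 + 1 = 86.

86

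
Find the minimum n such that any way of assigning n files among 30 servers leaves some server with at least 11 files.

301

With 300 files one could put exactly 10 in each of the 30 servers, and no server would reach 11.
One more file must land in a server that already has 10, giving it 11.
So 30 × 10 + 1 = 301 files are required.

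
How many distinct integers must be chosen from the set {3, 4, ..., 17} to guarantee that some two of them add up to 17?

A set avoiding the sum 17 can contain at most one of each pair {x, 17−x}, plus the 3 elements whose complement lies outside the range.
The integers 9, …, 17 (9 of them) are such a set: any two sum to at least 9+10 = 19 > 17.
Any 10th integer completes one of the 6 pairs, so 10 choices force a sum of 17.

10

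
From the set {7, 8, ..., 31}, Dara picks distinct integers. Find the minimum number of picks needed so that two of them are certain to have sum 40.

15

A set avoiding the sum 40 can contain at most one of each pair {x, 40−x}, plus the 3 elements whose complement lies outside the range or equal to its own complement.
The integers 7, …, 20 (14 of them) are such a set: any two sum to at least 7+8 = 15 and at most 19+20 = 39 < 40.
Pigeonhole: any 15th integer completes one of the 11 pairs, so 15 choices force a sum of 40.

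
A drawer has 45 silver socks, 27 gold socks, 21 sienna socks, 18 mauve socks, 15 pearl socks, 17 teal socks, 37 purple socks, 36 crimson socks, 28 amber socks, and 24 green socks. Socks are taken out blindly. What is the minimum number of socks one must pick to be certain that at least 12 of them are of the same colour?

111

An adversary could hand out at most 11 socks per colour: 11 + 11 + 11 + 11 + 11 + 11 + 11 + 11 + 11 + 11 = 110 socks and still no colour has 12.
One more sock lands in a colour already at 11, so 111 draws are enough and 110 are not.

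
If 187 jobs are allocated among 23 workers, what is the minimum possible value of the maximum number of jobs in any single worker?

9

The 23 workers are the holes and the 187 jobs are the pigeons.
If every worker held at most 8 jobs, the total would be at most 23 × 8 = 184, which is less than 187.
So some worker holds at least ⌈187/23⌉ = 9 jobs.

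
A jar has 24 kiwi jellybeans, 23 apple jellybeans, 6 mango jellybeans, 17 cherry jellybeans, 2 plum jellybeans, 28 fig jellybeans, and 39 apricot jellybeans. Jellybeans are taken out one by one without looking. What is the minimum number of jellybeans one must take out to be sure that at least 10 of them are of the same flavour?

54

An adversary could hand out at most 9 jellybeans per flavour (mango, plum run out sooner): 9 + 9 + 6 + 9 + 2 + 9 + 9 = 53 jellybeans and still no flavour has 10.
One more jellybean lands in a flavour already at 9, so 54 draws are enough and 53 are not.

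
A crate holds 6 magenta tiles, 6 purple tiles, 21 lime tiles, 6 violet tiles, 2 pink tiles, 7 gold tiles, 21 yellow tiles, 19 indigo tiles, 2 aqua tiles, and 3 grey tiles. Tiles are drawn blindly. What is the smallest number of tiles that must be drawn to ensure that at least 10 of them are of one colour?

60

Put each drawn tile into a box by colour. The largest draw with every box below 10 takes min(count, 9) from each colour; colours with fewer than 9 contribute all they have.
Σ min(cᵢ, 9) = 6 + 6 + 9 + 6 + 2 + 7 + 9 + 9 + 2 + 3 = 59.
Draw number 59 + 1 = 60 must push one box to 10.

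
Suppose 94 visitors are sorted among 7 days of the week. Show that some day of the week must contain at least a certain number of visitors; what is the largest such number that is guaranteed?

14

The 7 days of the week are the holes and the 94 visitors are the pigeons.
If every day of the week held at most 13 visitors, the total would be at most 7 × 13 = 91, which is less than 94.
So some day of the week holds at least ⌈94/7⌉ = 14 visitors.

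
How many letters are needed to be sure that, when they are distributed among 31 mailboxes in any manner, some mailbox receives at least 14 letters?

404

With 403 letters one could put exactly 13 in each of the 31 mailboxes, and no mailbox would reach 14.
One more letter must land in a mailbox that already has 13, giving it 14.
So 31 × 13 + 1 = 404 letters are required.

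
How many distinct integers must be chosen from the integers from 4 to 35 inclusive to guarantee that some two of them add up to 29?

A set avoiding the sum 29 can contain at most one of each pair {x, 29−x}, plus the 10 elements whose complement lies outside the range.
The integers 15, …, 35 (21 of them) are such a set: any two sum to at least 15+16 = 31 > 29.
By pigeonhole, any 22nd integer completes one of the 11 pairs, so 22 choices force a sum of 29.

22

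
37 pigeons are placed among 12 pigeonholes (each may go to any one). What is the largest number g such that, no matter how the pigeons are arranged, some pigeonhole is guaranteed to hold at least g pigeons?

4

The 12 pigeonholes are the holes and the 37 pigeons are the pigeons.
If every pigeonhole held at most 3 pigeons, the total would be at most 12 × 3 = 36, which is less than 37.
So some pigeonhole holds at least ⌈37/12⌉ = 4 pigeons.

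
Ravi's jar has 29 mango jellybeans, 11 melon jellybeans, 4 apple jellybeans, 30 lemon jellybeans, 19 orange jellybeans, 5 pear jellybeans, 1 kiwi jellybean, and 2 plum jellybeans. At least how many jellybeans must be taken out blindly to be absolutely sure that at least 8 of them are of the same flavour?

An adversary could hand out at most 7 jellybeans per flavour (4 flavours run out sooner): 7 + 7 + 4 + 7 + 7 + 5 + 1 + 2 = 40 jellybeans and still no flavour has 8.
One more jellybean lands in a flavour already at 7, so 41 draws are enough and 40 are not.

41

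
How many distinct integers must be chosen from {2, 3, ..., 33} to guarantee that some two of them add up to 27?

A set avoiding the sum 27 can contain at most one of each pair {x, 27−x}, plus the 8 elements whose complement lies outside the range.
The integers 14, …, 33 (20 of them) are such a set: any two sum to at least 14+15 = 29 > 27.
By the pigeonhole principle, any 21st integer completes one of the 12 pairs, so 21 choices force a sum of 27.

21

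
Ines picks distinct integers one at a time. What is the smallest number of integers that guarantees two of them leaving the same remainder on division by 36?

By the pigeonhole principle, the 36 residue classes mod 36 are the pigeonholes.
With 36 integers one could put 1 in each residue class and have no class reach 2.
The 37th integer pushes some class to 2, so 36·1 + 1 = 37.

37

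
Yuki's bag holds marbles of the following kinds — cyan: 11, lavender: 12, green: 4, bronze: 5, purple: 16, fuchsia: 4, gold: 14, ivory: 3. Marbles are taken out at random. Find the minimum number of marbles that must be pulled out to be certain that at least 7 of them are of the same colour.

41

By pigeonhole, the 8 colours are the holes; the marbles drawn are the pigeons.
To avoid 7 of any one colour, the worst case takes at most 6 of each colour, or every marble of a colour that has fewer than 6.
That gives 6 + 6 + 4 + 5 + 6 + 4 + 6 + 3 = 40 marbles with no colour reaching 7.
The next marble forces some colour to 7, so 40 + 1 = 41.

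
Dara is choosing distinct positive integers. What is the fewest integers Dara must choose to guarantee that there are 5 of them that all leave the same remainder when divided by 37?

The 37 residue classes mod 37 are the pigeonholes.
With 148 integers one could put 4 in each residue class and have no class reach 5.
The 149th integer pushes some class to 5, so 37·4 + 1 = 149.

149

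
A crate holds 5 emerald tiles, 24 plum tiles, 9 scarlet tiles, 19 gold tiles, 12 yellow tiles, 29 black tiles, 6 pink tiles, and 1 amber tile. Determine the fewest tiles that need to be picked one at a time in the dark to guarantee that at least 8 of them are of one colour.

48

By pigeonhole, put each drawn tile into a box by colour. The largest draw with every box below 8 takes min(count, 7) from each colour; colours with fewer than 7 contribute all they have.
Σ min(cᵢ, 7) = 5 + 7 + 7 + 7 + 7 + 7 + 6 + 1 = 47.
Draw number 47 + 1 = 48 must push one box to 8.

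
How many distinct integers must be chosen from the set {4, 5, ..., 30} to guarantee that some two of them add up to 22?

21

Group the elements by complementary pair {x, 22−x}: {4,18}, {5,17}, {6,16}, …, giving 7 two-element pairs, the single value 11 (it cannot pair with itself since the integers are distinct), and 12 integers whose partner 22−x falls outside [4,30].
Treating each of those 20 groups as a pigeonhole, one can pick one integer per group — 20 integers — with no two summing to 22.
The 21st integer lands in an occupied pair, forcing a sum of 22.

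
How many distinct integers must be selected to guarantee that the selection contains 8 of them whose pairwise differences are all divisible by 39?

274

Integers whose pairwise differences are multiples of 39 are exactly those sharing a remainder mod 39. The 39 residue classes mod 39 are the pigeonholes.
With 273 integers one could put 7 in each residue class and have no class reach 8.
The 274th integer pushes some class to 8, so 39·7 + 1 = 274.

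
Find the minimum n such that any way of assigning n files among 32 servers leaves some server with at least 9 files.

257

With 256 files one could put exactly 8 in each of the 32 servers, and no server would reach 9.
By the pigeonhole principle, one more file must land in a server that already has 8, giving it 9.
So 32 × 8 + 1 = 257 files are required.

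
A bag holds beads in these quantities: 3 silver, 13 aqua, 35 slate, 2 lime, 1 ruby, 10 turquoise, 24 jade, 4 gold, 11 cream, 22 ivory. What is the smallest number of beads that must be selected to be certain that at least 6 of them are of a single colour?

41

By pigeonhole, put each drawn bead into a box by colour. The largest draw with every box below 6 takes min(count, 5) from each colour; colours with fewer than 5 contribute all they have.
Σ min(cᵢ, 5) = 3 + 5 + 5 + 2 + 1 + 5 + 5 + 4 + 5 + 5 = 40.
Draw number 40 + 1 = 41 must push one box to 6.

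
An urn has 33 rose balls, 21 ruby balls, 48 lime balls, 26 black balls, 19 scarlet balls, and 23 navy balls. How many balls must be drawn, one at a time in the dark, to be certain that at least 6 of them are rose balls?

143

In the worst case for collecting rose balls, every non-rose ball comes out first.
There are 21 + 48 + 26 + 19 + 23 = 137 non-rose balls altogether.
After those, each further ball must be rose, so 137 + 6 = 143 draws guarantee 6 rose balls.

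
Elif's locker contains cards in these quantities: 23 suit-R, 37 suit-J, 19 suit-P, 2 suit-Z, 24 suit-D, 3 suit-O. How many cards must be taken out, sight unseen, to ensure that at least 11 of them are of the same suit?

Pigeonhole: the 6 suits are the holes; the cards drawn are the pigeons.
To avoid 11 of any one suit, the worst case takes at most 10 of each suit, or every card of a suit that has fewer than 10.
That gives 10 + 10 + 10 + 2 + 10 + 3 = 45 cards with no suit reaching 11.
The next card forces some suit to 11, so 45 + 1 = 46.

46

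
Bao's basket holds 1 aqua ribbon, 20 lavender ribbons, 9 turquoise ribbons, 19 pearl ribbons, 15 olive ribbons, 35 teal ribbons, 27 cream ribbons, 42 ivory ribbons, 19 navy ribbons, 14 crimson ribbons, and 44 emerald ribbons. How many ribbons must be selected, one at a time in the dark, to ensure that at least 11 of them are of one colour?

Pigeonhole: the 11 colours are the holes; the ribbons drawn are the pigeons.
To avoid 11 of any one colour, the worst case takes at most 10 of each colour, or every ribbon of a colour that has fewer than 10.
That gives 1 + 10 + 9 + 10 + 10 + 10 + 10 + 10 + 10 + 10 + 10 = 100 ribbons with no colour reaching 11.
The next ribbon forces some colour to 11, so 100 + 1 = 101.

101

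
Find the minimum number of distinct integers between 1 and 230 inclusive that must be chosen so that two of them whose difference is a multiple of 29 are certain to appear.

Integers whose pairwise differences are multiples of 29 are exactly those sharing a remainder mod 29. The 29 residue classes mod 29 are the pigeonholes.
With 29 integers one could put 1 in each residue class and have no class reach 2.
The 30th integer pushes some class to 2, so 29·1 + 1 = 30.

30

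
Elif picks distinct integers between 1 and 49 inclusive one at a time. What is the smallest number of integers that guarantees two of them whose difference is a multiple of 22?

23

Integers whose pairwise differences are multiples of 22 are exactly those sharing a remainder mod 22. By the pigeonhole principle, the 22 residue classes mod 22 are the pigeonholes.
With 22 integers one could put 1 in each residue class and have no class reach 2.
The 23rd integer pushes some class to 2, so 22·1 + 1 = 23.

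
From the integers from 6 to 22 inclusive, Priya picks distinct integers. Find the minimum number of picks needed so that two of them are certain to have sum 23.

Group the elements by complementary pair {x, 23−x}: {6,17}, {7,16}, {8,15}, …, giving 6 two-element pairs and 5 integers whose partner 23−x falls outside [6,22].
By the pigeonhole principle, treating each of those 11 groups as a pigeonhole, one can pick one integer per group — 11 integers — with no two summing to 23.
The 12th integer lands in an occupied pair, forcing a sum of 23.

12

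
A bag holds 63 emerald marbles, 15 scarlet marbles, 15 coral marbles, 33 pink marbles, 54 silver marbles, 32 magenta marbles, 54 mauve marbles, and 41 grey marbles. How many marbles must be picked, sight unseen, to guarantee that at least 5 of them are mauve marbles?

258

In the worst case for collecting mauve marbles, every non-mauve marble comes out first.
There are 63 + 15 + 15 + 33 + 54 + 32 + 41 = 253 non-mauve marbles altogether.
After those, each further marble must be mauve, so 253 + 5 = 258 draws guarantee 5 mauve marbles.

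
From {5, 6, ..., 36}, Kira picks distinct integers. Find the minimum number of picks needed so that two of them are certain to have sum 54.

24

Two chosen integers sum to 54 exactly when both halves of some pair {x, 54−x} with 18 ≤ x ≤ 54−x ≤ 36 are chosen — 9 such pairs.
The remaining 14 elements (those with no distinct partner in range) can never complete a 54-sum, so the worst case takes all of them and one from each pair: 14 + 9 = 23.
The 24th integer has to be the second member of some pair, so 23 + 1 = 24.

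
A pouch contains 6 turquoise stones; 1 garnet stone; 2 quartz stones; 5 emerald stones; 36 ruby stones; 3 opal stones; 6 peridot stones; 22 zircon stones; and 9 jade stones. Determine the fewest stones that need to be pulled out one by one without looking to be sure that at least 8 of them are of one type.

45

By pigeonhole, put each drawn stone into a box by type. The largest draw with every box below 8 takes min(count, 7) from each type; types with fewer than 7 contribute all they have.
Σ min(cᵢ, 7) = 6 + 1 + 2 + 5 + 7 + 3 + 6 + 7 + 7 = 44.
Draw number 44 + 1 = 45 must push one box to 8.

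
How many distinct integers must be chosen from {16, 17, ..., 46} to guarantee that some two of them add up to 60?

Two chosen integers sum to 60 exactly when both halves of some pair {x, 60−x} with 16 ≤ x ≤ 60−x ≤ 44 are chosen — 14 such pairs.
The remaining 3 elements (those with no distinct partner in range) can never complete a 60-sum, so the worst case takes all of them and one from each pair: 3 + 14 = 17.
By pigeonhole, the 18th integer has to be the second member of some pair, so 17 + 1 = 18.

18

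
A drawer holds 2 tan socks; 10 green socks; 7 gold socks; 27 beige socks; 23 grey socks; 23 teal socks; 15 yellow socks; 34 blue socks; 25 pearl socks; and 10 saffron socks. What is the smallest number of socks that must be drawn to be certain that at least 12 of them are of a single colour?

The 10 colours are the holes; the socks drawn are the pigeons.
To avoid 12 of any one colour, the worst case takes at most 11 of each colour, or every sock of a colour that has fewer than 11.
That gives 2 + 10 + 7 + 11 + 11 + 11 + 11 + 11 + 11 + 10 = 95 socks with no colour reaching 12.
The next sock forces some colour to 12, so 95 + 1 = 96.

96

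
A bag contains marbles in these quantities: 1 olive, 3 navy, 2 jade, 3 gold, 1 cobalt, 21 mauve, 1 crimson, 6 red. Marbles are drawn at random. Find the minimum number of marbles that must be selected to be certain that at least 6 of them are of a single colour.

An adversary could hand out at most 5 marbles per colour (6 colours run out sooner): 1 + 3 + 2 + 3 + 1 + 5 + 1 + 5 = 21 marbles and still no colour has 6.
Pigeonhole: one more marble lands in a colour already at 5, so 22 draws are enough and 21 are not.

22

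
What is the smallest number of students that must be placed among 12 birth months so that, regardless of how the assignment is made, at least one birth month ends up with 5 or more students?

49

With 48 students one could put exactly 4 in each of the 12 birth months, and no birth month would reach 5.
One more student must land in a birth month that already has 4, giving it 5.
So 12 × 4 + 1 = 49 students are required.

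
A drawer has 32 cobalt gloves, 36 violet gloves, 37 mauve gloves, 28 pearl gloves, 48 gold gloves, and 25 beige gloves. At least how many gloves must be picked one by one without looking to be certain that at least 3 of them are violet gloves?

In the worst case for collecting violet gloves, every non-violet glove comes out first.
There are 32 + 37 + 28 + 48 + 25 = 170 non-violet gloves altogether.
After those, each further glove must be violet, so 170 + 3 = 173 draws guarantee 3 violet gloves.

173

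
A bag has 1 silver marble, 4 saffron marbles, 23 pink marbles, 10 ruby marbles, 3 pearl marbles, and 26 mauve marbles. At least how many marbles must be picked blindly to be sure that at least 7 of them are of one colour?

27

The 6 colours are the holes; the marbles drawn are the pigeons.
To avoid 7 of any one colour, the worst case takes at most 6 of each colour, or every marble of a colour that has fewer than 6.
That gives 1 + 4 + 6 + 6 + 3 + 6 = 26 marbles with no colour reaching 7.
The next marble forces some colour to 7, so 26 + 1 = 27.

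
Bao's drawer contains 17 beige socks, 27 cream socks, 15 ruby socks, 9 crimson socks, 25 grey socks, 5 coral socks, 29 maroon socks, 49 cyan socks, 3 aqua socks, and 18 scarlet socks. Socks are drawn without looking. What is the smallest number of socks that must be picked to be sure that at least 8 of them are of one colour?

65

By pigeonhole, put each drawn sock into a box by colour. The largest draw with every box below 8 takes min(count, 7) from each colour; colours with fewer than 7 contribute all they have.
Σ min(cᵢ, 7) = 7 + 7 + 7 + 7 + 7 + 5 + 7 + 7 + 3 + 7 = 64.
Draw number 64 + 1 = 65 must push one box to 8.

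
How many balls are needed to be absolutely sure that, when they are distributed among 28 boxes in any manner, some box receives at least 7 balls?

169

With 168 balls one could put exactly 6 in each of the 28 boxes, and no box would reach 7.
By the pigeonhole principle, one more ball must land in a box that already has 6, giving it 7.
So 28 × 6 + 1 = 169 balls are required.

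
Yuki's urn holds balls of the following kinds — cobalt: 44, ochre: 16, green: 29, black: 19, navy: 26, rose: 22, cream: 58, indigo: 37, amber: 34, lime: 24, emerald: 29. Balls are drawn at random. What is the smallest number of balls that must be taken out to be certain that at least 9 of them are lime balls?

In the worst case for collecting lime balls, every non-lime ball comes out first.
There are 44 + 16 + 29 + 19 + 26 + 22 + 58 + 37 + 34 + 29 = 314 non-lime balls altogether.
After those, each further ball must be lime, so 314 + 9 = 323 draws guarantee 9 lime balls.

323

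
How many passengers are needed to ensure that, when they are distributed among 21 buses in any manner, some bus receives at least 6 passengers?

106

With 105 passengers one could put exactly 5 in each of the 21 buses, and no bus would reach 6.
Pigeonhole: one more passenger must land in a bus that already has 5, giving it 6.
So 21 × 5 + 1 = 106 passengers are required.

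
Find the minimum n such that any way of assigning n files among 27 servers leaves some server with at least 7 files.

163

With 162 files one could put exactly 6 in each of the 27 servers, and no server would reach 7.
One more file must land in a server that already has 6, giving it 7.
So 27 × 6 + 1 = 163 files are required.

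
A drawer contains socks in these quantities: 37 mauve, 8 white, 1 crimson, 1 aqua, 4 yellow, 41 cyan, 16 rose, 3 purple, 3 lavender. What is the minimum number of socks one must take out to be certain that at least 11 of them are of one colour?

51

Put each drawn sock into a box by colour. The largest draw with every box below 11 takes min(count, 10) from each colour; colours with fewer than 10 contribute all they have.
Σ min(cᵢ, 10) = 10 + 8 + 1 + 1 + 4 + 10 + 10 + 3 + 3 = 50.
Draw number 50 + 1 = 51 must push one box to 11.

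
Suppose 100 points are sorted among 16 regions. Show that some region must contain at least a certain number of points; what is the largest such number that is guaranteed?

Pigeonhole: the 16 regions are the holes and the 100 points are the pigeons.
If every region held at most 6 points, the total would be at most 16 × 6 = 96, which is less than 100.
So some region holds at least ⌈100/16⌉ = 7 points.

7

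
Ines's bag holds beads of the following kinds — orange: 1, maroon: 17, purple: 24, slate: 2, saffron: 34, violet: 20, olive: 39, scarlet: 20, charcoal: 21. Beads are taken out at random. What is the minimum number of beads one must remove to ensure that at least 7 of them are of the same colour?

46

By pigeonhole, the 9 colours are the holes; the beads drawn are the pigeons.
To avoid 7 of any one colour, the worst case takes at most 6 of each colour, or every bead of a colour that has fewer than 6.
That gives 1 + 6 + 6 + 2 + 6 + 6 + 6 + 6 + 6 = 45 beads with no colour reaching 7.
The next bead forces some colour to 7, so 45 + 1 = 46.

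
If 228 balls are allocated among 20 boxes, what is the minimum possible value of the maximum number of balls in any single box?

12

Pigeonhole: the 20 boxes are the holes and the 228 balls are the pigeons.
If every box held at most 11 balls, the total would be at most 20 × 11 = 220, which is less than 228.
So some box holds at least ⌈228/20⌉ = 12 balls.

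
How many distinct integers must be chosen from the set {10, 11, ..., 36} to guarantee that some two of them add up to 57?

Two chosen integers sum to 57 exactly when both halves of some pair {x, 57−x} with 21 ≤ x ≤ 57−x ≤ 36 are chosen — 8 such pairs.
The remaining 11 elements (those with no distinct partner in range) can never complete a 57-sum, so the worst case takes all of them and one from each pair: 11 + 8 = 19.
By the pigeonhole principle, the 20th integer has to be the second member of some pair, so 19 + 1 = 20.

20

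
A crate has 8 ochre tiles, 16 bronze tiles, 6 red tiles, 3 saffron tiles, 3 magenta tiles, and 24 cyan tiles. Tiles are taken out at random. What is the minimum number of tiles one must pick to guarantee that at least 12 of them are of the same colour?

43

An adversary could hand out at most 11 tiles per colour (4 colours run out sooner): 8 + 11 + 6 + 3 + 3 + 11 = 42 tiles and still no colour has 12.
One more tile lands in a colour already at 11, so 43 draws are enough and 42 are not.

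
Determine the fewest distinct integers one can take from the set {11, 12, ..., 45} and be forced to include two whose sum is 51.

A set avoiding the sum 51 can contain at most one of each pair {x, 51−x}, plus the 5 elements whose complement lies outside the range.
The integers 26, …, 45 (20 of them) are such a set: any two sum to at least 26+27 = 53 > 51.
Any 21st integer completes one of the 15 pairs, so 21 choices force a sum of 51.

21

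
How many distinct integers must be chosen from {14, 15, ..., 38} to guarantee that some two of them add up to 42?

19

Group the elements by complementary pair {x, 42−x}: {14,28}, {15,27}, {16,26}, …, giving 7 two-element pairs, the single value 21 (it cannot pair with itself since the integers are distinct), and 10 integers whose partner 42−x falls outside [14,38].
Pigeonhole: treating each of those 18 groups as a pigeonhole, one can pick one integer per group — 18 integers — with no two summing to 42.
The 19th integer lands in an occupied pair, forcing a sum of 42.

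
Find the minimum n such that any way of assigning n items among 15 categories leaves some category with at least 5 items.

61

With 60 items one could put exactly 4 in each of the 15 categories, and no category would reach 5.
One more item must land in a category that already has 4, giving it 5.
So 15 × 4 + 1 = 61 items are required.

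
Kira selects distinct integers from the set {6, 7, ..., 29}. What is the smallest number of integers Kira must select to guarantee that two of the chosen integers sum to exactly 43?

17

Two chosen integers sum to 43 exactly when both halves of some pair {x, 43−x} with 14 ≤ x ≤ 43−x ≤ 29 are chosen — 8 such pairs.
The remaining 8 elements (those with no distinct partner in range) can never complete a 43-sum, so the worst case takes all of them and one from each pair: 8 + 8 = 16.
The 17th integer has to be the second member of some pair, so 16 + 1 = 17.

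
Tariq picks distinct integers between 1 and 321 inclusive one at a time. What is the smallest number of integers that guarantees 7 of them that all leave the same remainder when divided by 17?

103

The 17 residue classes mod 17 are the pigeonholes.
With 102 integers one could put 6 in each residue class and have no class reach 7.
The 103rd integer pushes some class to 7, so 17·6 + 1 = 103.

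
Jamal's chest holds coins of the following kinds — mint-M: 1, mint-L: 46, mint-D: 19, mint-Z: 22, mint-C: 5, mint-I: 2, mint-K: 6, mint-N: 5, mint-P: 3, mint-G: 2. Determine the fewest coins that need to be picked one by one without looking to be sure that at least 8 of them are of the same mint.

46

Put each drawn coin into a box by mint. The largest draw with every box below 8 takes min(count, 7) from each mint; mints with fewer than 7 contribute all they have.
Σ min(cᵢ, 7) = 1 + 7 + 7 + 7 + 5 + 2 + 6 + 5 + 3 + 2 = 45.
Draw number 45 + 1 = 46 must push one box to 8.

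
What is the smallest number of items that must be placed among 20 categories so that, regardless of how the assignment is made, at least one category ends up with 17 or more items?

321

With 320 items one could put exactly 16 in each of the 20 categories, and no category would reach 17.
By the pigeonhole principle, one more item must land in a category that already has 16, giving it 17.
So 20 × 16 + 1 = 321 items are required.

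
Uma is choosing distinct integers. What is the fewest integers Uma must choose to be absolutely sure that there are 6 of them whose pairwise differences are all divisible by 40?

Integers whose pairwise differences are multiples of 40 are exactly those sharing a remainder mod 40. By the pigeonhole principle, the 40 residue classes mod 40 are the pigeonholes.
With 200 integers one could put 5 in each residue class and have no class reach 6.
The 201st integer pushes some class to 6, so 40·5 + 1 = 201.

201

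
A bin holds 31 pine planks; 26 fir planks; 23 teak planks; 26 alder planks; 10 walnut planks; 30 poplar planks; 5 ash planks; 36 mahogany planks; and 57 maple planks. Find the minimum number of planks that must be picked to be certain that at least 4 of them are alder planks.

222

In the worst case for collecting alder planks, every non-alder plank comes out first.
There are 31 + 26 + 23 + 10 + 30 + 5 + 36 + 57 = 218 non-alder planks altogether.
After those, each further plank must be alder, so 218 + 4 = 222 draws guarantee 4 alder planks.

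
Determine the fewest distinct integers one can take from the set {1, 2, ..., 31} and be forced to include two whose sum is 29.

A set avoiding the sum 29 can contain at most one of each pair {x, 29−x}, plus the 3 elements whose complement lies outside the range.
The integers 15, …, 31 (17 of them) are such a set: any two sum to at least 15+16 = 31 > 29.
Any 18th integer completes one of the 14 pairs, so 18 choices force a sum of 29.

18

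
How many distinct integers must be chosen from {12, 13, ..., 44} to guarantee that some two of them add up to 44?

24

Two chosen integers sum to 44 exactly when both halves of some pair {x, 44−x} with 12 ≤ x ≤ 44−x ≤ 32 are chosen — 10 such pairs.
The remaining 13 elements (those with no distinct partner in range) can never complete a 44-sum, so the worst case takes all of them and one from each pair: 13 + 10 = 23.
By pigeonhole, the 24th integer has to be the second member of some pair, so 23 + 1 = 24.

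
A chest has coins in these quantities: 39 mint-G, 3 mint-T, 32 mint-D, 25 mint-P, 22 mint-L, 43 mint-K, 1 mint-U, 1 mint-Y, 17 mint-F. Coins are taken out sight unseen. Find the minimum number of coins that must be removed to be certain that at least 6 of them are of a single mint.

36

An adversary could hand out at most 5 coins per mint (mint-T, mint-U, mint-Y run out sooner): 5 + 3 + 5 + 5 + 5 + 5 + 1 + 1 + 5 = 35 coins and still no mint has 6.
By pigeonhole, one more coin lands in a mint already at 5, so 36 draws are enough and 35 are not.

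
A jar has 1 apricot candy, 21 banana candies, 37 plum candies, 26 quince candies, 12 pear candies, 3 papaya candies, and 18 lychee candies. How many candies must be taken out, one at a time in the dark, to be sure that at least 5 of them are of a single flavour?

An adversary could hand out at most 4 candies per flavour (apricot, papaya run out sooner): 1 + 4 + 4 + 4 + 4 + 3 + 4 = 24 candies and still no flavour has 5.
One more candy lands in a flavour already at 4, so 25 draws are enough and 24 are not.

25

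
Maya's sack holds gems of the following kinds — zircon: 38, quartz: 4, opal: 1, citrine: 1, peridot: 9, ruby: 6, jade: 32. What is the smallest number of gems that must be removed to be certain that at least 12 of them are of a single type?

44

The 7 types are the holes; the gems drawn are the pigeons.
To avoid 12 of any one type, the worst case takes at most 11 of each type, or every gem of a type that has fewer than 11.
That gives 11 + 4 + 1 + 1 + 9 + 6 + 11 = 43 gems with no type reaching 12.
The next gem forces some type to 12, so 43 + 1 = 44.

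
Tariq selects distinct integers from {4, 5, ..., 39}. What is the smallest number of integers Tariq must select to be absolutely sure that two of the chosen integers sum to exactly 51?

23

Group the elements by complementary pair {x, 51−x}: {12,39}, {13,38}, {14,37}, …, giving 14 two-element pairs and 8 integers whose partner 51−x falls outside [4,39].
Treating each of those 22 groups as a pigeonhole, one can pick one integer per group — 22 integers — with no two summing to 51.
The 23rd integer lands in an occupied pair, forcing a sum of 51.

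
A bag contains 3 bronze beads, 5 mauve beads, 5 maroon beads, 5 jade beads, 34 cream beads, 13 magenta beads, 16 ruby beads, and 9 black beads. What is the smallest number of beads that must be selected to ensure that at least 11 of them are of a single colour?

58

The 8 colours are the holes; the beads drawn are the pigeons.
To avoid 11 of any one colour, the worst case takes at most 10 of each colour, or every bead of a colour that has fewer than 10.
That gives 3 + 5 + 5 + 5 + 10 + 10 + 10 + 9 = 57 beads with no colour reaching 11.
The next bead forces some colour to 11, so 57 + 1 = 58.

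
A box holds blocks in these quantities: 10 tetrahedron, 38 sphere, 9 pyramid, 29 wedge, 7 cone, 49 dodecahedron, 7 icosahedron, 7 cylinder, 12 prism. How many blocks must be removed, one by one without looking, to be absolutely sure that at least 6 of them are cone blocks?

167

In the worst case for collecting cone blocks, every non-cone block comes out first.
There are 10 + 38 + 9 + 29 + 49 + 7 + 7 + 12 = 161 non-cone blocks altogether.
After those, each further block must be cone, so 161 + 6 = 167 draws guarantee 6 cone blocks.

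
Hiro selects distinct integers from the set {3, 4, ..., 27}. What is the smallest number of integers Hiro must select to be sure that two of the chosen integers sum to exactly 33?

Group the elements by complementary pair {x, 33−x}: {6,27}, {7,26}, {8,25}, …, giving 11 two-element pairs and 3 integers whose partner 33−x falls outside [3,27].
Treating each of those 14 groups as a pigeonhole, one can pick one integer per group — 14 integers — with no two summing to 33.
The 15th integer lands in an occupied pair, forcing a sum of 33.

15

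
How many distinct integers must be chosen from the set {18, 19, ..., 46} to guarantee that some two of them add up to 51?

Group the elements by complementary pair {x, 51−x}: {18,33}, {19,32}, {20,31}, …, giving 8 two-element pairs and 13 integers whose partner 51−x falls outside [18,46].
Treating each of those 21 groups as a pigeonhole, one can pick one integer per group — 21 integers — with no two summing to 51.
The 22nd integer lands in an occupied pair, forcing a sum of 51.

22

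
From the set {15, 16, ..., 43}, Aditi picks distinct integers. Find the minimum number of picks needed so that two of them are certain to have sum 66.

20

Two chosen integers sum to 66 exactly when both halves of some pair {x, 66−x} with 23 ≤ x ≤ 66−x ≤ 43 are chosen — 10 such pairs.
The remaining 9 elements (those with no distinct partner in range) can never complete a 66-sum, so the worst case takes all of them and one from each pair: 9 + 10 = 19.
Pigeonhole: the 20th integer has to be the second member of some pair, so 19 + 1 = 20.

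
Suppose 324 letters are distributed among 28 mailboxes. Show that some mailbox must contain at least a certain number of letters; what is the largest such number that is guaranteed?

By pigeonhole, the 28 mailboxes are the holes and the 324 letters are the pigeons.
If every mailbox held at most 11 letters, the total would be at most 28 × 11 = 308, which is less than 324.
So some mailbox holds at least ⌈324/28⌉ = 12 letters.

12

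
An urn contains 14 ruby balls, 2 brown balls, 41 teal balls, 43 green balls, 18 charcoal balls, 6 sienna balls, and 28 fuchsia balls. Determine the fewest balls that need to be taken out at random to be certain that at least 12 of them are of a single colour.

64

By the pigeonhole principle, the 7 colours are the holes; the balls drawn are the pigeons.
To avoid 12 of any one colour, the worst case takes at most 11 of each colour, or every ball of a colour that has fewer than 11.
That gives 11 + 2 + 11 + 11 + 11 + 6 + 11 = 63 balls with no colour reaching 12.
The next ball forces some colour to 12, so 63 + 1 = 64.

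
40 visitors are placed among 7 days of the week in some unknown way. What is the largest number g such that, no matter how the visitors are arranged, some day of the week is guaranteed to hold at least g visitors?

By the pigeonhole principle, the 7 days of the week are the holes and the 40 visitors are the pigeons.
If every day of the week held at most 5 visitors, the total would be at most 7 × 5 = 35, which is less than 40.
So some day of the week holds at least ⌈40/7⌉ = 6 visitors.

6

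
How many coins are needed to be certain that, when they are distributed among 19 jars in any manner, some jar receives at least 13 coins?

With 228 coins one could put exactly 12 in each of the 19 jars, and no jar would reach 13.
By the pigeonhole principle, one more coin must land in a jar that already has 12, giving it 13.
So 19 × 12 + 1 = 229 coins are required.

229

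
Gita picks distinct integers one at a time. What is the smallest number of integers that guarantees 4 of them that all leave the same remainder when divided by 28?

85

The 28 residue classes mod 28 are the pigeonholes.
With 84 integers one could put 3 in each residue class and have no class reach 4.
The 85th integer pushes some class to 4, so 28·3 + 1 = 85.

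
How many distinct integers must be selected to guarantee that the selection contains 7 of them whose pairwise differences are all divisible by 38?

229

Integers whose pairwise differences are multiples of 38 are exactly those sharing a remainder mod 38. Pigeonhole: the 38 residue classes mod 38 are the pigeonholes.
With 228 integers one could put 6 in each residue class and have no class reach 7.
The 229th integer pushes some class to 7, so 38·6 + 1 = 229.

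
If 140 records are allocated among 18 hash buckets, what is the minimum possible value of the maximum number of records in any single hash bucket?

Pigeonhole: the 18 hash buckets are the holes and the 140 records are the pigeons.
If every hash bucket held at most 7 records, the total would be at most 18 × 7 = 126, which is less than 140.
So some hash bucket holds at least ⌈140/18⌉ = 8 records.

8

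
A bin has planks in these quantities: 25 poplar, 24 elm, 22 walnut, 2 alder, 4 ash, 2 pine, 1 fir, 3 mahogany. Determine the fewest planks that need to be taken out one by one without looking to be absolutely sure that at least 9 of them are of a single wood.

Put each drawn plank into a box by wood. The largest draw with every box below 9 takes min(count, 8) from each wood; woods with fewer than 8 contribute all they have.
Σ min(cᵢ, 8) = 8 + 8 + 8 + 2 + 4 + 2 + 1 + 3 = 36.
Draw number 36 + 1 = 37 must push one box to 9.

37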